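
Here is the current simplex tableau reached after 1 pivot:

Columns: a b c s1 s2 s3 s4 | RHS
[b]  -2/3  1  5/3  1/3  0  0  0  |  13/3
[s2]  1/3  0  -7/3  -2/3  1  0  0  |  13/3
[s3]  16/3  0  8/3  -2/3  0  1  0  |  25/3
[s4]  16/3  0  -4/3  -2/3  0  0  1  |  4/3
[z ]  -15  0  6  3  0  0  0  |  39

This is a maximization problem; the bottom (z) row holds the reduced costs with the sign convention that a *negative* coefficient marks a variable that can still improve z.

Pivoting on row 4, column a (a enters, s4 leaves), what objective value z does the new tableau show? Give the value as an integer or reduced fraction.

Minimum ratio for a: (4/3)/(16/3) = 1/4.
z changes by −(z-row coeff of a)·ratio = −(-15)·(1/4) = 15/4.
New z = 39 + (15/4) = 171/4.

171/4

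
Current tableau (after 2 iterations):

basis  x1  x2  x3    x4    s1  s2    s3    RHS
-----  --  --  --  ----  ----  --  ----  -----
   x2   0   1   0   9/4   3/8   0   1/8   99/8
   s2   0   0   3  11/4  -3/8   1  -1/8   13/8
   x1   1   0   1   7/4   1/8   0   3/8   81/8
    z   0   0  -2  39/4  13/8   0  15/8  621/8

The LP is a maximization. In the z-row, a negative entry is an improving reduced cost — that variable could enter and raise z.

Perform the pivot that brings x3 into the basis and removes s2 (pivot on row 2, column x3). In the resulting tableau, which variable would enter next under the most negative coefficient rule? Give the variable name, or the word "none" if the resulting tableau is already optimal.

none

Pivot element 3. New z-row = old z-row − (-2)·(row 2/3).
Updated z-row coefficients: x1: 0, x2: 0, x3: 0, x4: 139/12, s1: 11/8, s2: 2/3, s3: 43/24.
No coefficient is strictly negative; the tableau after this pivot is optimal.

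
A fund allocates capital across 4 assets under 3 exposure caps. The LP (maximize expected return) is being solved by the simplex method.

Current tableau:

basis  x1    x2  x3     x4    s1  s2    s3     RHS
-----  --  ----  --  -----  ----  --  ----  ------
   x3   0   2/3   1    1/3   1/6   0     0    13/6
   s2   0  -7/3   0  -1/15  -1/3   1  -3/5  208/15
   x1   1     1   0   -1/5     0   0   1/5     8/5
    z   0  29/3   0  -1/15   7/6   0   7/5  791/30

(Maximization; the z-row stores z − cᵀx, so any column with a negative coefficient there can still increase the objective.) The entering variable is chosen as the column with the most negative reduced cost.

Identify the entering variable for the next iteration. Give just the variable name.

x4

Objective-row coefficients: x1: 0, x2: 29/3, x3: 0, x4: -1/15, s1: 7/6, s2: 0, s3: 7/5.
The most negative is -1/15 in column x4, so x4 enters.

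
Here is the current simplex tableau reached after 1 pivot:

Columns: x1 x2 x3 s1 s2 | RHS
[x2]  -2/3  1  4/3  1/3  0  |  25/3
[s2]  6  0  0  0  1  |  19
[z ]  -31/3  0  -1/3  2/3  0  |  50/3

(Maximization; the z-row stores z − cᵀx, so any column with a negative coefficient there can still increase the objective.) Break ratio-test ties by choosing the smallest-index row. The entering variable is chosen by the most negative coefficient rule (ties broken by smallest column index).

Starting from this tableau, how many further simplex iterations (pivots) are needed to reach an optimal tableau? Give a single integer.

2

pivot: x1 in, s2 out → z = 889/18
pivot: x3 in, x2 out → z = 52
No improving column remains; optimal.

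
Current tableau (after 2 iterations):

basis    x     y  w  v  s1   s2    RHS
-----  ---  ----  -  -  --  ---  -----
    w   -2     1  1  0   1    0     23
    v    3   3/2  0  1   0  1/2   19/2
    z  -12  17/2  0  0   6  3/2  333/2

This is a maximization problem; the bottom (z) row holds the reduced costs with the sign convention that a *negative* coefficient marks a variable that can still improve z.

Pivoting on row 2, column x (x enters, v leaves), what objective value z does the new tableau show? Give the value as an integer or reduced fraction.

Minimum ratio for x: (19/2)/3 = 19/6.
z changes by −(z-row coeff of x)·ratio = −(-12)·(19/6) = 38.
New z = 333/2 + 38 = 409/2.

409/2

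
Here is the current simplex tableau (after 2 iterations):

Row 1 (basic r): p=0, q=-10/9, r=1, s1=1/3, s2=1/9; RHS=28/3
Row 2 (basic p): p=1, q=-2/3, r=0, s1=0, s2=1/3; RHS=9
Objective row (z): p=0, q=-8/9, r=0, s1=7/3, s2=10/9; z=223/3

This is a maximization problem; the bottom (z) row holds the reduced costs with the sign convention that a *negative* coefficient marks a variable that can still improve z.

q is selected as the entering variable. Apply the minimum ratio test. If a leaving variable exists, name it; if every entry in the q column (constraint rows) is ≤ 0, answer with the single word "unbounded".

q-column entries: row 1: -10/9, row 2: -2/3. All ≤ 0, so q can increase without bound; the LP is unbounded in this direction.

unbounded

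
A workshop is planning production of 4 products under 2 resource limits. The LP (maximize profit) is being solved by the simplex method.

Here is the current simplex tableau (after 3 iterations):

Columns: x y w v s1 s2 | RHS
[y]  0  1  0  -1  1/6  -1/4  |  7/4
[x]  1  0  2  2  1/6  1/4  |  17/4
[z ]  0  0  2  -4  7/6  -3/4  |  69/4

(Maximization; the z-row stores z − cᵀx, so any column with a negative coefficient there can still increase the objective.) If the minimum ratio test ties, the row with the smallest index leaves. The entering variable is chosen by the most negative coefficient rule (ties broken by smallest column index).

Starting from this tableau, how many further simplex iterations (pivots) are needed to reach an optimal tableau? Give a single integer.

pivot: v in, x out → z = 103/4
pivot: s2 in, v out → z = 30
No improving column remains; optimal.

2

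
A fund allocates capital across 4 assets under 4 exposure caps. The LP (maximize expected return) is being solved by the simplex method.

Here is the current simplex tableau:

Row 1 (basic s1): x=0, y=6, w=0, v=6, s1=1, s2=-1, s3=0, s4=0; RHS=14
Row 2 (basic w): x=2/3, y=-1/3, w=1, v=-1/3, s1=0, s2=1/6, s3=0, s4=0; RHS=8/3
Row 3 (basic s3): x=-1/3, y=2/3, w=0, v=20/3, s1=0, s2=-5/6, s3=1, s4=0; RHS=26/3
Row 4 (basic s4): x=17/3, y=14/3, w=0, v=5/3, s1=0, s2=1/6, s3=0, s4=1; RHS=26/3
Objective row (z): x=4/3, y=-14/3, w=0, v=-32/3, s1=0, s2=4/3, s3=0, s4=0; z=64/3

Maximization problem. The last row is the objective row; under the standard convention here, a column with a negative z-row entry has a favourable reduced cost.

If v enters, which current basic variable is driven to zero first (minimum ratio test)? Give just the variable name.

s3

Ratios: row 1 (s1): 14/6 = 7/3; row 2 (w): entry -1/3 ≤ 0, skip; row 3 (s3): (26/3)/(20/3) = 13/10; row 4 (s4): (26/3)/(5/3) = 26/5.
Minimum ratio 13/10 is in the s3 row, so s3 leaves.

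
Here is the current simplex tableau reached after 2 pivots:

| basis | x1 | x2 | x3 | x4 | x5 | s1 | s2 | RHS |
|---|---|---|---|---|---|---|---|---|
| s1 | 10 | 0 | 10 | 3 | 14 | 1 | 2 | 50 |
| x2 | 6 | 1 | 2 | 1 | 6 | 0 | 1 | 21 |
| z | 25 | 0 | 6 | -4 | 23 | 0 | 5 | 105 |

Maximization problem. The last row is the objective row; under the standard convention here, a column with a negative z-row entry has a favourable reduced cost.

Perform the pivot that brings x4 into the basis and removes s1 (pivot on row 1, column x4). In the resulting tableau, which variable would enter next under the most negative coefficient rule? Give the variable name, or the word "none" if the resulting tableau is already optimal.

Pivot element 3. New z-row = old z-row − (-4)·(row 1/3).
Updated z-row coefficients: x1: 115/3, x2: 0, x3: 58/3, x4: 0, x5: 125/3, s1: 4/3, s2: 23/3.
No coefficient is strictly negative; the tableau after this pivot is optimal.

none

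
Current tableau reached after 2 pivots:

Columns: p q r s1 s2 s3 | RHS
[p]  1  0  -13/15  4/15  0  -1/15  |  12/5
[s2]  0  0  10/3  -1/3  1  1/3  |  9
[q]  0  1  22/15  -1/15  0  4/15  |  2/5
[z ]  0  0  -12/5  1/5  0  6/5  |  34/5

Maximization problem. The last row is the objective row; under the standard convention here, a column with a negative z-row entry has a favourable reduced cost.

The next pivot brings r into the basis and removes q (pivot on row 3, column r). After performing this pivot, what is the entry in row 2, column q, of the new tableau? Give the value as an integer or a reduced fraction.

Pivot element is row 3, column r: 22/15.
Normalize row 3: new (row 3, q) = 1/(22/15) = 15/22.
row 2 ← row 2 − (10/3)·(new row 3): 0 − (10/3)·(15/22) = -25/11.

-25/11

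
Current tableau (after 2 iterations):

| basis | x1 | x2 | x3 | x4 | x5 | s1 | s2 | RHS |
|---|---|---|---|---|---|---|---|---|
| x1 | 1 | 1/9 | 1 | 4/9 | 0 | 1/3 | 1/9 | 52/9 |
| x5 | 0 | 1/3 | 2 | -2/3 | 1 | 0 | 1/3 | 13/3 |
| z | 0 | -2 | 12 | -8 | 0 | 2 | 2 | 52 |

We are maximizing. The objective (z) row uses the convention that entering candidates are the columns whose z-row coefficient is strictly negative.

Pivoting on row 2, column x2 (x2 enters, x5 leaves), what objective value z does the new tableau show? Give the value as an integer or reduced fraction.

78

Minimum ratio for x2: (13/3)/(1/3) = 13.
z changes by −(z-row coeff of x2)·ratio = −(-2)·13 = 26.
New z = 52 + 26 = 78.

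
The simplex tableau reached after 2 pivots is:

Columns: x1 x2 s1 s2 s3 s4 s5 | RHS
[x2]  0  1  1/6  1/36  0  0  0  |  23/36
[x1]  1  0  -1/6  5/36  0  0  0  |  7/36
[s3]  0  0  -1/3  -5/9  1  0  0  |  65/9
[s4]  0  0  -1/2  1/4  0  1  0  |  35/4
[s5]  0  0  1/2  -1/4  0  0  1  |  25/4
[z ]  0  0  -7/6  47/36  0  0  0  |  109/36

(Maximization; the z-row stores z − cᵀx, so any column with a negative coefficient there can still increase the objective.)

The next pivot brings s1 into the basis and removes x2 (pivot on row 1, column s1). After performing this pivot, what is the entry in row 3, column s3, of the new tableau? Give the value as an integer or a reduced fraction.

1

Pivot element is row 1, column s1: 1/6.
Normalize row 1: new (row 1, s3) = 0/(1/6) = 0.
row 3 ← row 3 − (-1/3)·(new row 1): 1 − (-1/3)·0 = 1.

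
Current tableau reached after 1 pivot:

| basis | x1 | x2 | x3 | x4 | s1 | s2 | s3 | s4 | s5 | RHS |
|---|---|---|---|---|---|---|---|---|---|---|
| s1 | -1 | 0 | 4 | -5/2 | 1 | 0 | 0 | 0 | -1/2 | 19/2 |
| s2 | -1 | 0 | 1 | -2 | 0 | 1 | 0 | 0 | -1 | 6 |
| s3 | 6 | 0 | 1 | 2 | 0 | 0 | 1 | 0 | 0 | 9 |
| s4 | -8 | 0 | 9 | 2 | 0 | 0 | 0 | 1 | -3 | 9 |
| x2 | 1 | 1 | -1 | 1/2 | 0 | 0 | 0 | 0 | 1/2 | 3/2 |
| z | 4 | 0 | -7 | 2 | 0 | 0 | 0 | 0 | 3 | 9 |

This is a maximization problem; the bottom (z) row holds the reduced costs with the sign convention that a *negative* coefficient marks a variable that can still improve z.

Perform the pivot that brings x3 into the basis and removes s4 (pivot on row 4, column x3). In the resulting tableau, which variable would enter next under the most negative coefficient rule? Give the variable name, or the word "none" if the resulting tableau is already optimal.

Pivot element 9. New z-row = old z-row − (-7)·(row 4/9).
Updated z-row coefficients: x1: -20/9, x2: 0, x3: 0, x4: 32/9, s1: 0, s2: 0, s3: 0, s4: 7/9, s5: 2/3.
The most negative is -20/9 in column x1, so x1 would enter next.

x1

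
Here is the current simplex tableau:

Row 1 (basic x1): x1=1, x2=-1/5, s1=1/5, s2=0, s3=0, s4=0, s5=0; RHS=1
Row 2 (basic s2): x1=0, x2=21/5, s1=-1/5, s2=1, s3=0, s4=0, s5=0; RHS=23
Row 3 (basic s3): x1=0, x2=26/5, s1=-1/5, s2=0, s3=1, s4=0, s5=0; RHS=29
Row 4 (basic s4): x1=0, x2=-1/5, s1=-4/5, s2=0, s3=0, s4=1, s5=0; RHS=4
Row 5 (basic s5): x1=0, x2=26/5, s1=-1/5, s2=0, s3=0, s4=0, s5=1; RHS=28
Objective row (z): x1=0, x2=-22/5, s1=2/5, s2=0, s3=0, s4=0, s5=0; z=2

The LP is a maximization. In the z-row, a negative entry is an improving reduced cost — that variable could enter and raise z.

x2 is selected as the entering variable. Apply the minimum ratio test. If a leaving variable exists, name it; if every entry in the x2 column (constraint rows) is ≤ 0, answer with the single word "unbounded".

s5

Ratios: row 1 (x1): entry -1/5 ≤ 0, skip; row 2 (s2): 23/(21/5) = 115/21; row 3 (s3): 29/(26/5) = 145/26; row 4 (s4): entry -1/5 ≤ 0, skip; row 5 (s5): 28/(26/5) = 70/13.
Minimum ratio is in the s5 row, so s5 leaves.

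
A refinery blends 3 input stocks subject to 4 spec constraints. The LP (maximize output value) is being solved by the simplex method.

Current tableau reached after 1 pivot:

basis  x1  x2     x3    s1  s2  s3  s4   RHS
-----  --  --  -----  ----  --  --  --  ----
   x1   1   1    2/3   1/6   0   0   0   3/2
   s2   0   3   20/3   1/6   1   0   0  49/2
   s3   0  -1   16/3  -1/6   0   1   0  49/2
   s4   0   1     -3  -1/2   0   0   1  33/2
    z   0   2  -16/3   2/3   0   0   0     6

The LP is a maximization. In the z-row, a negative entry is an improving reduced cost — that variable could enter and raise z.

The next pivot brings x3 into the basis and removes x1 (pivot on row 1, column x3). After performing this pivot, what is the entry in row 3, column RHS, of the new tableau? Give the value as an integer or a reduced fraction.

Pivot element is row 1, column x3: 2/3.
Normalize row 1: new (row 1, RHS) = (3/2)/(2/3) = 9/4.
row 3 ← row 3 − (16/3)·(new row 1): 49/2 − (16/3)·(9/4) = 25/2.

25/2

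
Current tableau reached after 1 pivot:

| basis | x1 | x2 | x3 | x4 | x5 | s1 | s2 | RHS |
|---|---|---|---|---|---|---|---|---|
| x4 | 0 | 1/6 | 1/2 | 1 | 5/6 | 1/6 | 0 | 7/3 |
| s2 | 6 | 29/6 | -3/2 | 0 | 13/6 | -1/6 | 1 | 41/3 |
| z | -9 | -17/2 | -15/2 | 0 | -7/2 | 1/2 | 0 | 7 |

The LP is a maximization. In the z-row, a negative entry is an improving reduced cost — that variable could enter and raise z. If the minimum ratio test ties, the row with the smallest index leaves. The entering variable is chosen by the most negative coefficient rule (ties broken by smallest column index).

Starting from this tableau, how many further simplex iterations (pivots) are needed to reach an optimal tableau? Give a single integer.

2

pivot: x1 in, s2 out → z = 55/2
pivot: x3 in, x4 out → z = 73
No improving column remains; optimal.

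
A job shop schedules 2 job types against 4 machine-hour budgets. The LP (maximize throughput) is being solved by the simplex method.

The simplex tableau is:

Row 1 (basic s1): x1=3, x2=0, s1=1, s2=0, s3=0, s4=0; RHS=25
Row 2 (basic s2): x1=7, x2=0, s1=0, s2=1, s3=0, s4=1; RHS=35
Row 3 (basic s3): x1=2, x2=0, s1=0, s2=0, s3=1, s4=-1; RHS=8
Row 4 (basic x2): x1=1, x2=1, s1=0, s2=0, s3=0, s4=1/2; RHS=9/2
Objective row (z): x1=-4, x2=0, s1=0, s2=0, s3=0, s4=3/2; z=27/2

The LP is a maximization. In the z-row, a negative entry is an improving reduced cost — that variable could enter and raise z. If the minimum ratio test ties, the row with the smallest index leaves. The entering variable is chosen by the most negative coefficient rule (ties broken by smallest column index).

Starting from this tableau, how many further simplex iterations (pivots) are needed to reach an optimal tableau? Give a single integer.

2

pivot: x1 in, s3 out → z = 59/2
pivot: s4 in, x2 out → z = 119/4
No improving column remains; optimal.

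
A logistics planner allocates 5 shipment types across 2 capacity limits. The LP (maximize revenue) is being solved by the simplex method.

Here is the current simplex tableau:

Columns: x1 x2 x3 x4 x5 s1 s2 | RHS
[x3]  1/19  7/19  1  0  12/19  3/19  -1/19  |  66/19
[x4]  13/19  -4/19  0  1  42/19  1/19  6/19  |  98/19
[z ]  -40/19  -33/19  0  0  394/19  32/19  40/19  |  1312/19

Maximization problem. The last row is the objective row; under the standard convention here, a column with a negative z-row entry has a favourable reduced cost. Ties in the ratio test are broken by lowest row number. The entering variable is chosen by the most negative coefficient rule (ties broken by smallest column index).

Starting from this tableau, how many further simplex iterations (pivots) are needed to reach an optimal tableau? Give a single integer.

2

pivot: x1 in, x4 out → z = 1104/13
pivot: x2 in, x3 out → z = 104
No improving column remains; optimal.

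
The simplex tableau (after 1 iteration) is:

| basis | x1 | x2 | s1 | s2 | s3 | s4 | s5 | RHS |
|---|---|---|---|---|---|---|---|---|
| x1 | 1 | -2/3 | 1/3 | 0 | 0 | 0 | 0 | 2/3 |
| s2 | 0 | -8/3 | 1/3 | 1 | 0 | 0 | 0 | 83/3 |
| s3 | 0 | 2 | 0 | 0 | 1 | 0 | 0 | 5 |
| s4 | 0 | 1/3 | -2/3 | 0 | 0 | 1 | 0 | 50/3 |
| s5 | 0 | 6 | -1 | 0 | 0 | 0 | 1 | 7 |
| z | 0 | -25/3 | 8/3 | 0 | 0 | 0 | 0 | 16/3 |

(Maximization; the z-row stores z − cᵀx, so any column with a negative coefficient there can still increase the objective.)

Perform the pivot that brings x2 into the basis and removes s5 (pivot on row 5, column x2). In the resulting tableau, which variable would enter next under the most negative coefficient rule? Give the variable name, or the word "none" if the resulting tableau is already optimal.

none

Pivot element 6. New z-row = old z-row − (-25/3)·(row 5/6).
Updated z-row coefficients: x1: 0, x2: 0, s1: 23/18, s2: 0, s3: 0, s4: 0, s5: 25/18.
No coefficient is strictly negative; the tableau after this pivot is optimal.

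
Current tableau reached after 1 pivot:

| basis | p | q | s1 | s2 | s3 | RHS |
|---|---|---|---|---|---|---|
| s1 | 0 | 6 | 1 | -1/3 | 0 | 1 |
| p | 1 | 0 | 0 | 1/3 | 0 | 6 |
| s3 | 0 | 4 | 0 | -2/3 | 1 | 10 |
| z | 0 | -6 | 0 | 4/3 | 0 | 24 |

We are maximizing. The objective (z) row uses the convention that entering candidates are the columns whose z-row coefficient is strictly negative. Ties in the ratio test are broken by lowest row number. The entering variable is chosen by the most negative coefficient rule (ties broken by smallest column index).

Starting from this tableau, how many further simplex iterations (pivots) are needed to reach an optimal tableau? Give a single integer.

1

pivot: q in, s1 out → z = 25
No improving column remains; optimal.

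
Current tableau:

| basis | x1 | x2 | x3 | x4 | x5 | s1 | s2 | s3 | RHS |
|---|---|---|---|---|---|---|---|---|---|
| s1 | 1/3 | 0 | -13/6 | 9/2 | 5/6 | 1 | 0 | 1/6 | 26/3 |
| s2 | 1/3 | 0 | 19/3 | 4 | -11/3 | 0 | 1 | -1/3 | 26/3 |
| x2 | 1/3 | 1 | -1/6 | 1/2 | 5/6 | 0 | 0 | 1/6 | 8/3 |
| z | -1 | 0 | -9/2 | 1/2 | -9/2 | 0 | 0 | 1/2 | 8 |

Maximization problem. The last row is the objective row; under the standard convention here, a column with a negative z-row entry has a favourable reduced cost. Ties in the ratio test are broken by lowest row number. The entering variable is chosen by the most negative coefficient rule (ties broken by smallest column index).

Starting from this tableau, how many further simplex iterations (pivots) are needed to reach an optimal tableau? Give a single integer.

2

pivot: x3 in, s2 out → z = 269/19
pivot: x5 in, x2 out → z = 589/14
No improving column remains; optimal.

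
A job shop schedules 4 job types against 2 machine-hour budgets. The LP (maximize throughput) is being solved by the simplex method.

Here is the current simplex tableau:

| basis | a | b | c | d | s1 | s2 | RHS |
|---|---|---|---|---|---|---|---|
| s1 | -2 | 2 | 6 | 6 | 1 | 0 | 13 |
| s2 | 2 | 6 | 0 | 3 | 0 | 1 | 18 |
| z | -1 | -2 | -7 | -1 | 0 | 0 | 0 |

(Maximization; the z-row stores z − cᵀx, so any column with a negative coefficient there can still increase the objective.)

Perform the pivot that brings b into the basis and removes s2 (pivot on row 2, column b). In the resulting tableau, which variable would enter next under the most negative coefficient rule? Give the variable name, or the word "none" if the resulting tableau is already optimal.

c

Pivot element 6. New z-row = old z-row − (-2)·(row 2/6).
Updated z-row coefficients: a: -1/3, b: 0, c: -7, d: 0, s1: 0, s2: 1/3.
The most negative is -7 in column c, so c would enter next.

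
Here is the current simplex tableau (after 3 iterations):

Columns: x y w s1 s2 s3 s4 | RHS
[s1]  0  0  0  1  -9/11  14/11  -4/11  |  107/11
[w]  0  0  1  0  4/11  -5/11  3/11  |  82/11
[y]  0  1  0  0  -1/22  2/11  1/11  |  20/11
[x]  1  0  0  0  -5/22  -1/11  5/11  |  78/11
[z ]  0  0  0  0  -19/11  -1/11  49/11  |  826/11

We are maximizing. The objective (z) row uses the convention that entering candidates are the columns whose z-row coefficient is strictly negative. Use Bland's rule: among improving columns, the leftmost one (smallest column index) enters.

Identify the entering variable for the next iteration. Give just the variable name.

s2

Objective-row coefficients: x: 0, y: 0, w: 0, s1: 0, s2: -19/11, s3: -1/11, s4: 49/11.
Improving columns: s2, s3. Bland's rule picks the smallest column index → s2.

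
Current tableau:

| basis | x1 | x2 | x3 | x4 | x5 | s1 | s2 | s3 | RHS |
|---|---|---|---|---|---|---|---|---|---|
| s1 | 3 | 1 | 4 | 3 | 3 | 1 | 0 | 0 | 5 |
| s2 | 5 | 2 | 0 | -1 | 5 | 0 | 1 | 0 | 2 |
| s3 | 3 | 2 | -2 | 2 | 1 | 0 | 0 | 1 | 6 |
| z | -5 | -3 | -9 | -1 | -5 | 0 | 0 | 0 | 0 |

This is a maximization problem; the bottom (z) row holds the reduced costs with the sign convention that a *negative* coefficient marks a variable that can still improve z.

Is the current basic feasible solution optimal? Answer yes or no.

no

Column x1 has objective-row coefficient -5, which is negative; an improving pivot exists, so not yet optimal.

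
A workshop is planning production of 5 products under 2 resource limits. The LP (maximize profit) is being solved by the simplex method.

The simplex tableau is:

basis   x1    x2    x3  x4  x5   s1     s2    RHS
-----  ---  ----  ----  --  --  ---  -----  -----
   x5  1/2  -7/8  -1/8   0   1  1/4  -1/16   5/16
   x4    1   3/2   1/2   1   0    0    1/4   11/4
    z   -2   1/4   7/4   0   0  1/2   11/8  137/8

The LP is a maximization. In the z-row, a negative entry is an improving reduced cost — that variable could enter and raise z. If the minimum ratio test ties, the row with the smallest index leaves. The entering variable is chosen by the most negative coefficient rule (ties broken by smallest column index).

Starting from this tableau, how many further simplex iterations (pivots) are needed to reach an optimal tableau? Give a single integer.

pivot: x1 in, x5 out → z = 147/8
pivot: x2 in, x4 out → z = 41/2
No improving column remains; optimal.

2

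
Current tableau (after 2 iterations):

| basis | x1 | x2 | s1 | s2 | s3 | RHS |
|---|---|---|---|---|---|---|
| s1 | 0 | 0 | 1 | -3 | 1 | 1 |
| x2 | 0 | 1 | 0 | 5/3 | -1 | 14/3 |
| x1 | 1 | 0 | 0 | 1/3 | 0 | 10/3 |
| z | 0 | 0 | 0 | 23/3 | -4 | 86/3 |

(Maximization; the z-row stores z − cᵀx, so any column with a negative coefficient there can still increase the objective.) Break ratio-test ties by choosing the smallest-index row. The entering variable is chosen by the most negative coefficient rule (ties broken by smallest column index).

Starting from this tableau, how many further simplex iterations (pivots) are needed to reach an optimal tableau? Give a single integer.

2

pivot: s3 in, s1 out → z = 98/3
pivot: s2 in, x1 out → z = 76
No improving column remains; optimal.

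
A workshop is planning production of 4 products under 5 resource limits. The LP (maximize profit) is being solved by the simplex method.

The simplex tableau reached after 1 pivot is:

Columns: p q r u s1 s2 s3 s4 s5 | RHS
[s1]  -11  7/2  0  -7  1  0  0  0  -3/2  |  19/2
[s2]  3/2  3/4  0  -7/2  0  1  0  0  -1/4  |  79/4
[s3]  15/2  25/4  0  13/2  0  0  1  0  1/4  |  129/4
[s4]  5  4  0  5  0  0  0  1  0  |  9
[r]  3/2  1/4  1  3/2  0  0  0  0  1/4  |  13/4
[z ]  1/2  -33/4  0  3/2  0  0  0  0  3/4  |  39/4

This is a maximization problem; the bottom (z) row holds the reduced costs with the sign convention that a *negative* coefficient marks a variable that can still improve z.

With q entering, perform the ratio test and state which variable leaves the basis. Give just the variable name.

Ratios: row 1 (s1): (19/2)/(7/2) = 19/7; row 2 (s2): (79/4)/(3/4) = 79/3; row 3 (s3): (129/4)/(25/4) = 129/25; row 4 (s4): 9/4 = 9/4; row 5 (r): (13/4)/(1/4) = 13.
Minimum ratio 9/4 is in the s4 row, so s4 leaves.

s4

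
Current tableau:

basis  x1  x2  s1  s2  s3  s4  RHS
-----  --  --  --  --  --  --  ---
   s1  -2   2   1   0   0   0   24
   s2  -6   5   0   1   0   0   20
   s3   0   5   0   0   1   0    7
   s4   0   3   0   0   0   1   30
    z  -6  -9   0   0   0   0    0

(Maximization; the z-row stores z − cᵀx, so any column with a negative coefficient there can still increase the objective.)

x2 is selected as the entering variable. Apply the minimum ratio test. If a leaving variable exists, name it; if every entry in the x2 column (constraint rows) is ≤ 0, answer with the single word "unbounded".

Ratios: row 1 (s1): 24/2 = 12; row 2 (s2): 20/5 = 4; row 3 (s3): 7/5 = 7/5; row 4 (s4): 30/3 = 10.
Minimum ratio is in the s3 row, so s3 leaves.

s3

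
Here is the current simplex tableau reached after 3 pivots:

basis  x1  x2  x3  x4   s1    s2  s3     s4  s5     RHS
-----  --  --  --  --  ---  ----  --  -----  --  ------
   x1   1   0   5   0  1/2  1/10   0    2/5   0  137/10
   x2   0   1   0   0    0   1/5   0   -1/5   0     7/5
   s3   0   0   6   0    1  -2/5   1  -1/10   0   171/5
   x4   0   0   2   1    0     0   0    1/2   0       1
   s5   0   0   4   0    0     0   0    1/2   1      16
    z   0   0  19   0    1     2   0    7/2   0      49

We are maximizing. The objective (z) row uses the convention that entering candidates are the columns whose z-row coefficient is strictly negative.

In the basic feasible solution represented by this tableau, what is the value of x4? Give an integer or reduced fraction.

1

x4 is basic (row 4); its value is the RHS of that row: 1.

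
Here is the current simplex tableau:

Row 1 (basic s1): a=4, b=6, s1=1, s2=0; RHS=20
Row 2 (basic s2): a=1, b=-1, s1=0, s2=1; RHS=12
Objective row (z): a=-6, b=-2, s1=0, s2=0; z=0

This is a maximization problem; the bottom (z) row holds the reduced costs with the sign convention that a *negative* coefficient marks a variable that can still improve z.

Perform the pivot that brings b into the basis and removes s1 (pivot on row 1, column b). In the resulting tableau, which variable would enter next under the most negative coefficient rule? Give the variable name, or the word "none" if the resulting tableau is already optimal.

a

Pivot element 6. New z-row = old z-row − (-2)·(row 1/6).
Updated z-row coefficients: a: -14/3, b: 0, s1: 1/3, s2: 0.
The most negative is -14/3 in column a, so a would enter next.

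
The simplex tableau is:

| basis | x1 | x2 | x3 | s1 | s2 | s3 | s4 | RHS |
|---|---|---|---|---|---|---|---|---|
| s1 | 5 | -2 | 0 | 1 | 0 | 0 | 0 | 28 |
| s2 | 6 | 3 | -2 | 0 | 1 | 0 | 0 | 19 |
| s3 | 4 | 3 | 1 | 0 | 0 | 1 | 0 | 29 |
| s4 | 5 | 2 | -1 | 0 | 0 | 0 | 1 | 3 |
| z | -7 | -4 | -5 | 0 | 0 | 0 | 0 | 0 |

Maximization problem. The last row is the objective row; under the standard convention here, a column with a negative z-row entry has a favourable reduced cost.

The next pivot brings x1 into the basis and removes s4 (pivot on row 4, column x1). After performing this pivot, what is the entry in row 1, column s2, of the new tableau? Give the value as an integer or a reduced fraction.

0

Pivot element is row 4, column x1: 5.
Normalize row 4: new (row 4, s2) = 0/5 = 0.
row 1 ← row 1 − 5·(new row 4): 0 − 5·0 = 0.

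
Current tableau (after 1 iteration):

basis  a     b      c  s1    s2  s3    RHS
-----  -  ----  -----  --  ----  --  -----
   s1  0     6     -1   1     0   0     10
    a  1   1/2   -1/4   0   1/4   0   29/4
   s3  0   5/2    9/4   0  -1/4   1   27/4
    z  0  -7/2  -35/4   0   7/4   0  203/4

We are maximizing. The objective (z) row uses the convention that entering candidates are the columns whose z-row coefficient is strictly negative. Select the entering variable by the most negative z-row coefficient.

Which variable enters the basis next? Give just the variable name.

c

Objective-row coefficients: a: 0, b: -7/2, c: -35/4, s1: 0, s2: 7/4, s3: 0.
The most negative is -35/4 in column c, so c enters.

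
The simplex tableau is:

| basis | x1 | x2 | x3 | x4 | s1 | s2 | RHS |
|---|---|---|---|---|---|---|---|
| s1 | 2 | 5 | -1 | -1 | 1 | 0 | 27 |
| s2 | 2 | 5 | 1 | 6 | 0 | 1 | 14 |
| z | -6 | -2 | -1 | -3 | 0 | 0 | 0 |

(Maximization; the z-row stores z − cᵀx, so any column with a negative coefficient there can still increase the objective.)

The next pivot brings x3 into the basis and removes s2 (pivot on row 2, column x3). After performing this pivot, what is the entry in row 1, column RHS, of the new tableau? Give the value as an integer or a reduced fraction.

41

Pivot element is row 2, column x3: 1.
Normalize row 2: new (row 2, RHS) = 14/1 = 14.
row 1 ← row 1 − (-1)·(new row 2): 27 − (-1)·14 = 41.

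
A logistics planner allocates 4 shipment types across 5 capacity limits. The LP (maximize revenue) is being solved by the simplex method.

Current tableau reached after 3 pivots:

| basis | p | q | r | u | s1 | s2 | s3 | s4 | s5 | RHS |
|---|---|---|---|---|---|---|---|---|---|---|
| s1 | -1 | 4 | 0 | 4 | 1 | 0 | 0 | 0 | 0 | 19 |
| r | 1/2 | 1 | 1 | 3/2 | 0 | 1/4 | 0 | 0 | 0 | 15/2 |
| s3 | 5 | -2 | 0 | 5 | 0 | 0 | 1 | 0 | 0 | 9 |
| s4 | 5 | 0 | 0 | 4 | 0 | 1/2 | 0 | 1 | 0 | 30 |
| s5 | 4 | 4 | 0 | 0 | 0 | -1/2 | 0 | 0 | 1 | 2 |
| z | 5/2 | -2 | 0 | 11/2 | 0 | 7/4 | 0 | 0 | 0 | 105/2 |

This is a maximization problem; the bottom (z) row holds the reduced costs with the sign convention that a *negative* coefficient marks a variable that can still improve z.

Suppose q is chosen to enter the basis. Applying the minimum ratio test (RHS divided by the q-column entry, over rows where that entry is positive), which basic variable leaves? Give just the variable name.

Ratios: row 1 (s1): 19/4 = 19/4; row 2 (r): (15/2)/1 = 15/2; row 3 (s3): entry -2 ≤ 0, skip; row 4 (s4): entry 0 ≤ 0, skip; row 5 (s5): 2/4 = 1/2.
Minimum ratio 1/2 is in the s5 row, so s5 leaves.

s5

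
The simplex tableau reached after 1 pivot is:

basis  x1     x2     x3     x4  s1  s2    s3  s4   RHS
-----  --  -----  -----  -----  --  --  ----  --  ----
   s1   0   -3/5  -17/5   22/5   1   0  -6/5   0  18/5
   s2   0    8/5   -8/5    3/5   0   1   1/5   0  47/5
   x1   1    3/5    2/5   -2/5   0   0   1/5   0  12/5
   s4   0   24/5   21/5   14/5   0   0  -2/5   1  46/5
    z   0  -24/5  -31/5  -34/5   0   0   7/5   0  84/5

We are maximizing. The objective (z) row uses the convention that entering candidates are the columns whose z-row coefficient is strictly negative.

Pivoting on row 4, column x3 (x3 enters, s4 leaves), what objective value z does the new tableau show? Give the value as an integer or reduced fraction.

638/21

Minimum ratio for x3: (46/5)/(21/5) = 46/21.
z changes by −(z-row coeff of x3)·ratio = −(-31/5)·(46/21) = 1426/105.
New z = 84/5 + (1426/105) = 638/21.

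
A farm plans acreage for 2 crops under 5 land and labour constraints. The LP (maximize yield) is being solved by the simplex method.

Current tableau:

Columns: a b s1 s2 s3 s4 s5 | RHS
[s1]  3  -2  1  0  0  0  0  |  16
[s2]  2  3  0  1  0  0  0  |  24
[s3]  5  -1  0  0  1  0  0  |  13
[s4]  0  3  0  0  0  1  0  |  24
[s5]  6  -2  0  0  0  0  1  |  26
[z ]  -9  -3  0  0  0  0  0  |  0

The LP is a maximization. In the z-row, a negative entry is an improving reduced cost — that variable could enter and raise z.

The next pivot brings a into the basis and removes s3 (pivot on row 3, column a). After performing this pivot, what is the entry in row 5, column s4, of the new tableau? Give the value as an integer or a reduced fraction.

0

Pivot element is row 3, column a: 5.
Normalize row 3: new (row 3, s4) = 0/5 = 0.
row 5 ← row 5 − 6·(new row 3): 0 − 6·0 = 0.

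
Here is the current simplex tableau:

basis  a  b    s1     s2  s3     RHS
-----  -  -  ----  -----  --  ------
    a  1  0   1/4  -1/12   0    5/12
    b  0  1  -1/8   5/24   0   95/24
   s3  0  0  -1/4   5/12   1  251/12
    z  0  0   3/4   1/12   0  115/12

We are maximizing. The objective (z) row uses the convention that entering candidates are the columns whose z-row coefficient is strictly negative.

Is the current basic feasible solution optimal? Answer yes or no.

No objective-row coefficient is strictly negative, so no entering variable exists; the tableau is optimal.

yes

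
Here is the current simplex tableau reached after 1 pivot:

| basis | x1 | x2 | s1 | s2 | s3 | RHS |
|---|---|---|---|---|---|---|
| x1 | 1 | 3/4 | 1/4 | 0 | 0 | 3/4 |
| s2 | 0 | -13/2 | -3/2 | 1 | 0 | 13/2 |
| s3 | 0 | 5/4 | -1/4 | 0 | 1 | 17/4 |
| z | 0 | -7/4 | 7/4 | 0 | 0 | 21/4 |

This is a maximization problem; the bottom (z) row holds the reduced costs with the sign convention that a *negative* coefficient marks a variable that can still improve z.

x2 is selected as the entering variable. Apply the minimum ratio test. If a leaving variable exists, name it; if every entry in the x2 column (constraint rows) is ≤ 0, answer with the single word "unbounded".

x1

Ratios: row 1 (x1): (3/4)/(3/4) = 1; row 2 (s2): entry -13/2 ≤ 0, skip; row 3 (s3): (17/4)/(5/4) = 17/5.
Minimum ratio is in the x1 row, so x1 leaves.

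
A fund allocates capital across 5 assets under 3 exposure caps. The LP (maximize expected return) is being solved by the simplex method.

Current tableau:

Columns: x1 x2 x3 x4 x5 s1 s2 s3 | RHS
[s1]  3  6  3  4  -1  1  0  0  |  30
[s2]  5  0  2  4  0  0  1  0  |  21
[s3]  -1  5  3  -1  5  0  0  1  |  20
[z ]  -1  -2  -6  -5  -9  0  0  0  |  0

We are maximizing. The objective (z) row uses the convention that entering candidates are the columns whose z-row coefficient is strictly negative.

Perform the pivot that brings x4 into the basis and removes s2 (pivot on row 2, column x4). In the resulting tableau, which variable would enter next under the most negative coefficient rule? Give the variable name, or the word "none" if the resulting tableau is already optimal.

Pivot element 4. New z-row = old z-row − (-5)·(row 2/4).
Updated z-row coefficients: x1: 21/4, x2: -2, x3: -7/2, x4: 0, x5: -9, s1: 0, s2: 5/4, s3: 0.
The most negative is -9 in column x5, so x5 would enter next.

x5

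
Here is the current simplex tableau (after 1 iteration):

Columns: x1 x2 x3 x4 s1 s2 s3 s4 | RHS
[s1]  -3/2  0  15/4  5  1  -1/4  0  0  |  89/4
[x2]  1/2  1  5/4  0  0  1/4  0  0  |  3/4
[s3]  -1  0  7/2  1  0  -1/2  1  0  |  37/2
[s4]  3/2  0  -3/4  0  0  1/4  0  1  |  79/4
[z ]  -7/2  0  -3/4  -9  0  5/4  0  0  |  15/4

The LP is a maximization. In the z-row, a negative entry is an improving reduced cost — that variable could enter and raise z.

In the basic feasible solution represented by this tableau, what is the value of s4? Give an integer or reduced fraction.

79/4

s4 is basic (row 4); its value is the RHS of that row: 79/4.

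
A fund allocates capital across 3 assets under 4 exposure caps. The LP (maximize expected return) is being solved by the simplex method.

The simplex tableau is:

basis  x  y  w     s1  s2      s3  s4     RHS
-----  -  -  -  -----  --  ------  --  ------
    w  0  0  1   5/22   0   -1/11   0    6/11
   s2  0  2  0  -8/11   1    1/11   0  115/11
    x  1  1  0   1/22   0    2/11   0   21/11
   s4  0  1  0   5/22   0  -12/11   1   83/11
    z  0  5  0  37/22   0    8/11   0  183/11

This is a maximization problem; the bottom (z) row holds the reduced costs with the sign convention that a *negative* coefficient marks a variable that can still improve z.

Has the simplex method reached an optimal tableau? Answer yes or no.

No objective-row coefficient is strictly negative, so no entering variable exists; the tableau is optimal.

yes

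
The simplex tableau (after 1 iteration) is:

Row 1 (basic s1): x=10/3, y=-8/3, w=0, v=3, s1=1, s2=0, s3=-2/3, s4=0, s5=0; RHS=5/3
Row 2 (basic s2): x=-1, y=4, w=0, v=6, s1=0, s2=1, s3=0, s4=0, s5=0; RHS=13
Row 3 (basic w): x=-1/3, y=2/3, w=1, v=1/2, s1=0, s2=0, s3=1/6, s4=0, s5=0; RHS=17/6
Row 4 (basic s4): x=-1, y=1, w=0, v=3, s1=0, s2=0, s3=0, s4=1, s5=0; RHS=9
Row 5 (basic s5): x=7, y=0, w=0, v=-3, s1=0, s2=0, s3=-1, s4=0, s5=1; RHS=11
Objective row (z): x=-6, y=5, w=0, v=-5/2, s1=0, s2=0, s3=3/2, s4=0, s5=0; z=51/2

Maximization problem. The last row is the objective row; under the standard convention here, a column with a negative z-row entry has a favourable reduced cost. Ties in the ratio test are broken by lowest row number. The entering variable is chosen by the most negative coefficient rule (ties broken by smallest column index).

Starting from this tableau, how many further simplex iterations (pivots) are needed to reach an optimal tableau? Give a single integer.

pivot: x in, s1 out → z = 57/2
No improving column remains; optimal.

1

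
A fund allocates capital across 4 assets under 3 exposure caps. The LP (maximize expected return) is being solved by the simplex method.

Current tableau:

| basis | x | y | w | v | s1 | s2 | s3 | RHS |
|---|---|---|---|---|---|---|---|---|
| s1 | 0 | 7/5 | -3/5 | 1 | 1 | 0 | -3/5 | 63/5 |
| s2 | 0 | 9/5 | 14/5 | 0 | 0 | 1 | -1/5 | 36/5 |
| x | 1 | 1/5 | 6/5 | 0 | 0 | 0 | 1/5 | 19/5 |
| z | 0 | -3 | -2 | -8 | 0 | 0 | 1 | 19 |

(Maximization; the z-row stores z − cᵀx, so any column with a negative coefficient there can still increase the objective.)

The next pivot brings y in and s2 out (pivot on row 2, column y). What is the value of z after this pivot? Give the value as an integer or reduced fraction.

31

Minimum ratio for y: (36/5)/(9/5) = 4.
z changes by −(z-row coeff of y)·ratio = −(-3)·4 = 12.
New z = 19 + 12 = 31.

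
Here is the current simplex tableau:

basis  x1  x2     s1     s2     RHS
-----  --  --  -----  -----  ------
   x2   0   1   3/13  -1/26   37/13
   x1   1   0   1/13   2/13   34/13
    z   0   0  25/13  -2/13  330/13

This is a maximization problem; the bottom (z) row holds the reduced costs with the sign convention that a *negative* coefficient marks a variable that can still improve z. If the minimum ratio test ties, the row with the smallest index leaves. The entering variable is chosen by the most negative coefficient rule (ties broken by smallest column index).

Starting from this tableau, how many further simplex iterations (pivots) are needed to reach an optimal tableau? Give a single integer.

1

pivot: s2 in, x1 out → z = 28
No improving column remains; optimal.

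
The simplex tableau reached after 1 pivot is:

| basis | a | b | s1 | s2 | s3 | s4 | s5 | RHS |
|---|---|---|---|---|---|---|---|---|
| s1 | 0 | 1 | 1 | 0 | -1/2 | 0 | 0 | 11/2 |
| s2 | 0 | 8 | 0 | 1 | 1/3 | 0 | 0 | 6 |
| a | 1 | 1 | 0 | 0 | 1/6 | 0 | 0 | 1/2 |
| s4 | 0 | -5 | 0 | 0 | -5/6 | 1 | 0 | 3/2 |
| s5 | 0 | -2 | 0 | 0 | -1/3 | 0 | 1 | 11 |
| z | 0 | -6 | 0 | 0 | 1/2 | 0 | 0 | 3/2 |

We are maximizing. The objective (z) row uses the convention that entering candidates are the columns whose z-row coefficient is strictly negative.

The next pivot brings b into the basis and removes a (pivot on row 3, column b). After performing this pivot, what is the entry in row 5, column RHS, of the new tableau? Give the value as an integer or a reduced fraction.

12

Pivot element is row 3, column b: 1.
Normalize row 3: new (row 3, RHS) = (1/2)/1 = 1/2.
row 5 ← row 5 − (-2)·(new row 3): 11 − (-2)·(1/2) = 12.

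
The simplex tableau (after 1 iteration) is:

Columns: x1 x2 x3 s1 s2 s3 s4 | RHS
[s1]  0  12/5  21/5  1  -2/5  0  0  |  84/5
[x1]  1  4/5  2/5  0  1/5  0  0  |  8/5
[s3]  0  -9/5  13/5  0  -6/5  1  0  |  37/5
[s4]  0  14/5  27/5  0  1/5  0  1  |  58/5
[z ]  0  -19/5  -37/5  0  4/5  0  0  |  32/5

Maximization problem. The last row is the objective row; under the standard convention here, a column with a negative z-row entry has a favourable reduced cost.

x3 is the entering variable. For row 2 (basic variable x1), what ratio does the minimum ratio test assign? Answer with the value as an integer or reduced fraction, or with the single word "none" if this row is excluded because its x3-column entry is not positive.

4

Ratio = RHS / (x3 entry) = (8/5) / (2/5) = 4.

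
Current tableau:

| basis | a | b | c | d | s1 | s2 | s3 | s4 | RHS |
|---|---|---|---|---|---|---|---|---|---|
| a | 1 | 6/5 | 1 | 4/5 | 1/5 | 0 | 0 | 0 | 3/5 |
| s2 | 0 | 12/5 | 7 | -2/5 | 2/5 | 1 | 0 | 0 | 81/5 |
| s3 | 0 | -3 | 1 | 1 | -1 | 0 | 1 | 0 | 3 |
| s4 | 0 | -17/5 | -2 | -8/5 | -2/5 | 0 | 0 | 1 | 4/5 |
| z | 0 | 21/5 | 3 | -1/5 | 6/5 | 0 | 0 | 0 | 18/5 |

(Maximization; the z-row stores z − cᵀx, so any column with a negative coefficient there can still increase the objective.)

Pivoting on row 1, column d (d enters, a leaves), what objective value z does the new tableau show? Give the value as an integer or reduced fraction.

15/4

Minimum ratio for d: (3/5)/(4/5) = 3/4.
z changes by −(z-row coeff of d)·ratio = −(-1/5)·(3/4) = 3/20.
New z = 18/5 + (3/20) = 15/4.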